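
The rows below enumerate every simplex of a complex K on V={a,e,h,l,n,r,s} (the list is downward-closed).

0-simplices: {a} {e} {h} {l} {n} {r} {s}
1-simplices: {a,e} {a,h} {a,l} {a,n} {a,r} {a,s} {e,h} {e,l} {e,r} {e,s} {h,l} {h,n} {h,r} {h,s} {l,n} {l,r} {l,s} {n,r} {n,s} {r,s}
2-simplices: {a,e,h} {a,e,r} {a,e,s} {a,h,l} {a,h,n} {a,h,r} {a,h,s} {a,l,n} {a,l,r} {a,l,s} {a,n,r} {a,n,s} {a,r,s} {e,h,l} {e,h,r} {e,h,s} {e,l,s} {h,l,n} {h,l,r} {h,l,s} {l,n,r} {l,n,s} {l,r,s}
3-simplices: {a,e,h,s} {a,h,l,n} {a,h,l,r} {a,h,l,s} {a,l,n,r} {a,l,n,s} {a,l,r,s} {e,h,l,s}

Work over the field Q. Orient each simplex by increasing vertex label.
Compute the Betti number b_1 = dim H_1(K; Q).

b_1=0

n_0=7 n_1=20 n_2=23 n_3=8  [Q]
∂1: piv[ae,ah,al,an,ar,as] rk=6  ker:eh,el,er,es,hl,hn,hr,hs,ln,lr,ls,nr,ns,rs
∂2: piv[aeh,aer,aes,ahl,ahn,ahr,ahs,aln,alr,als,anr,ans,ars,ehl] rk=14  ker:ehr,ehs,els,hln,hlr,hls,lnr,lns,lrs
∂3: piv[aehs,ahln,ahlr,ahls,alnr,alns,alrs,ehls] rk=8
b_1=(20−6)−14=0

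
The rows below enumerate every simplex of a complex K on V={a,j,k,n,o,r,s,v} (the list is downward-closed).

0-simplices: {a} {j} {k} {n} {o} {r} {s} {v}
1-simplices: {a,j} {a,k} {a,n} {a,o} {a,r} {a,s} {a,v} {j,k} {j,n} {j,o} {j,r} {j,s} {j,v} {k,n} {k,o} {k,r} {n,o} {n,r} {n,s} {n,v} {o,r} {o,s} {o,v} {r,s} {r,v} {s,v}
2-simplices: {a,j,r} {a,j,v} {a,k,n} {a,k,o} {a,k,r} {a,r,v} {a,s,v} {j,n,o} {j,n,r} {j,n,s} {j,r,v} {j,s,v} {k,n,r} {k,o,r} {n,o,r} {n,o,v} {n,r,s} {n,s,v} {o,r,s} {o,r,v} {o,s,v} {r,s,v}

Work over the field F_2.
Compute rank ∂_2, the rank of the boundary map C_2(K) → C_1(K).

rank∂_2=18

n_0=8 n_1=26 n_2=22  [Z2]
∂1: piv[aj,ak,an,ao,ar,as,av] rk=7  ker:jk,jn,jo,jr,js,jv,kn,ko,kr,no,nr,ns,nv,or,os,ov,rs,rv,sv
∂2: piv[ajr,ajv,akn,ako,akr,arv,asv,jno,jnr,jns,jsv,knr,kor,nor,nov,nrs,nsv,ors] rk=18  ker:jrv,orv,osv,rsv
rk∂_2=18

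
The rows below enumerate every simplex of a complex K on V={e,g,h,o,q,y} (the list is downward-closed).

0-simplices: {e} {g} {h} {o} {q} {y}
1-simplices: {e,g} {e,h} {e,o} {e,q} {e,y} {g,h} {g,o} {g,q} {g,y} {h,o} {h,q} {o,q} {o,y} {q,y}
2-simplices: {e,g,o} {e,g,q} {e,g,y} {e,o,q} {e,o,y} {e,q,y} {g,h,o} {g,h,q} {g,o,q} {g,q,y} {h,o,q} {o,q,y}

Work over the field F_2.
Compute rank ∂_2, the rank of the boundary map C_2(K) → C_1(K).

rank∂_2=8

n_0=6 n_1=14 n_2=12  [Z2]
∂1: piv[eg,eh,eo,eq,ey] rk=5  ker:gh,go,gq,gy,ho,hq,oq,oy,qy
∂2: piv[ego,egq,egy,eoq,eoy,eqy,gho,ghq] rk=8  ker:goq,gqy,hoq,oqy
rk∂_2=8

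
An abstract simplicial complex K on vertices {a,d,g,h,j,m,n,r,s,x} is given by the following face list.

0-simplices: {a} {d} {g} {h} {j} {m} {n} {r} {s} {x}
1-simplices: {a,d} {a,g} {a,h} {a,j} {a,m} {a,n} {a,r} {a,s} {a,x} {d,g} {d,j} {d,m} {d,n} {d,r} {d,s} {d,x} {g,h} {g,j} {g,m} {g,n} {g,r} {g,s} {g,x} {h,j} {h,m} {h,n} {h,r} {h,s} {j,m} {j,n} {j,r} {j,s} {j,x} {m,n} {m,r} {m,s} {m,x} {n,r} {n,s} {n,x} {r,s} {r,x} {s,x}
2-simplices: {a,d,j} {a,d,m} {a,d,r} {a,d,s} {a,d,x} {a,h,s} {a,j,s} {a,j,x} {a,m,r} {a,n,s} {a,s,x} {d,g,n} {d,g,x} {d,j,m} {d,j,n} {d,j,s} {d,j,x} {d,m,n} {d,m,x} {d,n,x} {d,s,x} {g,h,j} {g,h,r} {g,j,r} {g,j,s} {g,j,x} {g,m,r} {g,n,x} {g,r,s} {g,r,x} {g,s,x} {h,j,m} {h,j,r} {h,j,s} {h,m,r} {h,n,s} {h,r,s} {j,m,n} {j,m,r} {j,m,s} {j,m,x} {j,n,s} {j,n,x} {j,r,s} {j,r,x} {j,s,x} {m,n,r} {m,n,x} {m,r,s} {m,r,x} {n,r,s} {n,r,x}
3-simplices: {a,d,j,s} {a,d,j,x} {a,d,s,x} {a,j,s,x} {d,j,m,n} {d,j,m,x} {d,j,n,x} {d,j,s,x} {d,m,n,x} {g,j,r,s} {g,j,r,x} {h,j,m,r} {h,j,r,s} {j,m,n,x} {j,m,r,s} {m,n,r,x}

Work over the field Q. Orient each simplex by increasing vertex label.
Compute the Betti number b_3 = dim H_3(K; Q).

b_3=2

n_0=10 n_1=43 n_2=52 n_3=16  [Q]
∂1: piv[ad,ag,ah,aj,am,an,ar,as,ax] rk=9  ker:dg,dj,dm,dn,dr,ds,dx,gh,gj,gm,gn,gr,gs,gx,hj,hm,hn,hr,hs,jm,jn,jr,js,jx,mn,mr,ms,mx,nr,ns,nx,rs,rx,sx
∂2: piv[adj,adm,adr,ads,adx,ahs,ajs,ajx,amr,ans,asx,dgn,dgx,djm,djn,dmn,dmx,dnx,ghj,ghr,gjr,gjs,gjx,gmr,grs,grx,hjm,hjs,hmr,hns,jms,jns,mnr] rk=33  ker:djs,djx,dsx,gnx,gsx,hjr,hrs,jmn,jmr,jmx,jnx,jrs,jrx,jsx,mnx,mrs,mrx,nrs,nrx
∂3: piv[adjs,adjx,adsx,ajsx,djmn,djmx,djnx,dmnx,gjrs,gjrx,hjmr,hjrs,jmrs,mnrx] rk=14  ker:djsx,jmnx
b_3=(16−14)−0=2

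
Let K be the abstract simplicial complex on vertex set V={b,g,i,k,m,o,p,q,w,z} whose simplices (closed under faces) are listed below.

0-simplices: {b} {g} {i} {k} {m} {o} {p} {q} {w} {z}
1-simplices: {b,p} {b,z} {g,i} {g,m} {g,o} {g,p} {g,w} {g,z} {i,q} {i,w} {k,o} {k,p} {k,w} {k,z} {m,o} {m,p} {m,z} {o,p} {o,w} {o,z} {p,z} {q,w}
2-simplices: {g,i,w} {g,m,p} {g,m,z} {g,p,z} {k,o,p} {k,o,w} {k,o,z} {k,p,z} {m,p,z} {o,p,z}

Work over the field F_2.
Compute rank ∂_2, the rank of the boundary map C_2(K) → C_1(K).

rank∂_2=8

n_0=10 n_1=22 n_2=10  [Z2]
∂1: piv[bp,bz,gi,gm,go,gp,gw,iq,ko] rk=9  ker:gz,iw,kp,kw,kz,mo,mp,mz,op,ow,oz,pz,qw
∂2: piv[giw,gmp,gmz,gpz,kop,kow,koz,kpz] rk=8  ker:mpz,opz
rk∂_2=8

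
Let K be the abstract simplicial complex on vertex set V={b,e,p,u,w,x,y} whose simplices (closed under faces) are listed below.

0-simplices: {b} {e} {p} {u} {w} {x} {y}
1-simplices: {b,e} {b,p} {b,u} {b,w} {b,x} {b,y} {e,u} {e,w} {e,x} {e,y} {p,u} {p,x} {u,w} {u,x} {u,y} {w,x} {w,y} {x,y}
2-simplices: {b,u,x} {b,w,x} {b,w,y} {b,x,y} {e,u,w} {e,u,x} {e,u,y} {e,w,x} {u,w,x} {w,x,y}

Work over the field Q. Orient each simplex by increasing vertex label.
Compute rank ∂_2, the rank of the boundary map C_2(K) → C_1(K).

rank∂_2=8

n_0=7 n_1=18 n_2=10  [Q]
∂1: piv[be,bp,bu,bw,bx,by] rk=6  ker:eu,ew,ex,ey,pu,px,uw,ux,uy,wx,wy,xy
∂2: piv[bux,bwx,bwy,bxy,euw,eux,euy,ewx] rk=8  ker:uwx,wxy
rk∂_2=8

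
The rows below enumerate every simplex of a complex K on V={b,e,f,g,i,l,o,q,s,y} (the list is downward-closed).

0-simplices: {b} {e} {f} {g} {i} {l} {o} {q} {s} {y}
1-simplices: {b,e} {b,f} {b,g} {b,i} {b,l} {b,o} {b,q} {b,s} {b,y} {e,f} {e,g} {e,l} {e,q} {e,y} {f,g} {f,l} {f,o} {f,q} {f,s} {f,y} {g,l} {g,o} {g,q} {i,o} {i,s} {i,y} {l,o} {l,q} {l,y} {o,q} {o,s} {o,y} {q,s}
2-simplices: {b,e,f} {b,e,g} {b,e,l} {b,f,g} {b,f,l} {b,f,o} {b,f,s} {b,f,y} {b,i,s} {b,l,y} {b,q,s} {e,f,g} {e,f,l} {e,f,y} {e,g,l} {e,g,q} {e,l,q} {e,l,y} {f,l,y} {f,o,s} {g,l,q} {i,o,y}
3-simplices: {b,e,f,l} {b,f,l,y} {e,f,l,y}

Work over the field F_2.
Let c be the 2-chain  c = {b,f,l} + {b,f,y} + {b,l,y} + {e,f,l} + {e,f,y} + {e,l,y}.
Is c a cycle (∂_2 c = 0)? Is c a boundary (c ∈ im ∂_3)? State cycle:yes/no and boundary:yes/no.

n_0=10 n_1=33 n_2=22 n_3=3  [Z2]
∂1: piv[be,bf,bg,bi,bl,bo,bq,bs,by] rk=9  ker:ef,eg,el,eq,ey,fg,fl,fo,fq,fs,fy,gl,go,gq,io,is,iy,lo,lq,ly,oq,os,oy,qs
∂2: piv[bef,beg,bel,bfg,bfl,bfo,bfs,bfy,bis,bly,bqs,efy,egl,egq,elq,fos,ioy] rk=17  ker:efg,efl,ely,fly,glq
∂3: piv[befl,bfly,efly] rk=3
∂2c = 0
c vs im∂3: reduces to 0 ⇒ boundary

cycle:yes boundary:yes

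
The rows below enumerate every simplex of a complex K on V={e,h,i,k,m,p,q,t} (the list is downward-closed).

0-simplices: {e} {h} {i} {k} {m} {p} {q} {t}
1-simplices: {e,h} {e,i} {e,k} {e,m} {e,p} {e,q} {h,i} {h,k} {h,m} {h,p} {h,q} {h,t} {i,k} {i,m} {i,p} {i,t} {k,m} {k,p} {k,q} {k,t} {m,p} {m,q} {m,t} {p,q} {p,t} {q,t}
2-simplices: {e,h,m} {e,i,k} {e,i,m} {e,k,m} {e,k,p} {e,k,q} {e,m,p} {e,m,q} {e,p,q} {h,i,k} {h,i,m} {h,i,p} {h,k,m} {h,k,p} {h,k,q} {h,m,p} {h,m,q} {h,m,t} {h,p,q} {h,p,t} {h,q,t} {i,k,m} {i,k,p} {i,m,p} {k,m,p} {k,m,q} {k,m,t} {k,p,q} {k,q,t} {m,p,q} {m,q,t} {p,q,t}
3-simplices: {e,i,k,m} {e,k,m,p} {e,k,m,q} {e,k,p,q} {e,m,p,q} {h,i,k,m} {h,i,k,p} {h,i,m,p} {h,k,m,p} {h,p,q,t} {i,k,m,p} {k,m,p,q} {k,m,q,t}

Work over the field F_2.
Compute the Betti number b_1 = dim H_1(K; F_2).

b_1=1

n_0=8 n_1=26 n_2=32 n_3=13  [Z2]
∂1: piv[eh,ei,ek,em,ep,eq,ht] rk=7  ker:hi,hk,hm,hp,hq,ik,im,ip,it,km,kp,kq,kt,mp,mq,mt,pq,pt,qt
∂2: piv[ehm,eik,eim,ekm,ekp,ekq,emp,emq,epq,hik,him,hip,hkp,hkq,hmt,hpt,hqt,kmt] rk=18  ker:hkm,hmp,hmq,hpq,ikm,ikp,imp,kmp,kmq,kpq,kqt,mpq,mqt,pqt
∂3: piv[eikm,ekmp,ekmq,ekpq,empq,hikm,hikp,himp,hkmp,hpqt,kmqt] rk=11  ker:ikmp,kmpq
b_1=(26−7)−18=1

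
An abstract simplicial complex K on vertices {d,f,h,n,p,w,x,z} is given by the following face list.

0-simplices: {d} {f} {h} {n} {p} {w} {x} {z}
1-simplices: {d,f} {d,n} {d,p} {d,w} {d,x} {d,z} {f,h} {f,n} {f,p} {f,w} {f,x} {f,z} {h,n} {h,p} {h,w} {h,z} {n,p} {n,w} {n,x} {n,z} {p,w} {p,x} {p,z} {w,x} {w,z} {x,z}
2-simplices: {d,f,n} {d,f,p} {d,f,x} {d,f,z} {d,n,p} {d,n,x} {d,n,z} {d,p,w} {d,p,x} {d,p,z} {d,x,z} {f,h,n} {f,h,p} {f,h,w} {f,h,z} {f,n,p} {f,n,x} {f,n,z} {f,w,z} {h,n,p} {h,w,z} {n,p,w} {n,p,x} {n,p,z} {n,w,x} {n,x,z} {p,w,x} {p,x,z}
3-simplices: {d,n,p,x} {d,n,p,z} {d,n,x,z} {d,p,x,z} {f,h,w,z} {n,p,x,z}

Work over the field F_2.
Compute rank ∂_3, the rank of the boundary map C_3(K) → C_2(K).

n_0=8 n_1=26 n_2=28 n_3=6  [Z2]
∂1: piv[df,dn,dp,dw,dx,dz,fh] rk=7  ker:fn,fp,fw,fx,fz,hn,hp,hw,hz,np,nw,nx,nz,pw,px,pz,wx,wz,xz
∂2: piv[dfn,dfp,dfx,dfz,dnp,dnx,dnz,dpw,dpx,dpz,dxz,fhn,fhp,fhw,fhz,fwz,npw,nwx] rk=18  ker:fnp,fnx,fnz,hnp,hwz,npx,npz,nxz,pwx,pxz
∂3: piv[dnpx,dnpz,dnxz,dpxz,fhwz] rk=5  ker:npxz
rk∂_3=5

rank∂_3=5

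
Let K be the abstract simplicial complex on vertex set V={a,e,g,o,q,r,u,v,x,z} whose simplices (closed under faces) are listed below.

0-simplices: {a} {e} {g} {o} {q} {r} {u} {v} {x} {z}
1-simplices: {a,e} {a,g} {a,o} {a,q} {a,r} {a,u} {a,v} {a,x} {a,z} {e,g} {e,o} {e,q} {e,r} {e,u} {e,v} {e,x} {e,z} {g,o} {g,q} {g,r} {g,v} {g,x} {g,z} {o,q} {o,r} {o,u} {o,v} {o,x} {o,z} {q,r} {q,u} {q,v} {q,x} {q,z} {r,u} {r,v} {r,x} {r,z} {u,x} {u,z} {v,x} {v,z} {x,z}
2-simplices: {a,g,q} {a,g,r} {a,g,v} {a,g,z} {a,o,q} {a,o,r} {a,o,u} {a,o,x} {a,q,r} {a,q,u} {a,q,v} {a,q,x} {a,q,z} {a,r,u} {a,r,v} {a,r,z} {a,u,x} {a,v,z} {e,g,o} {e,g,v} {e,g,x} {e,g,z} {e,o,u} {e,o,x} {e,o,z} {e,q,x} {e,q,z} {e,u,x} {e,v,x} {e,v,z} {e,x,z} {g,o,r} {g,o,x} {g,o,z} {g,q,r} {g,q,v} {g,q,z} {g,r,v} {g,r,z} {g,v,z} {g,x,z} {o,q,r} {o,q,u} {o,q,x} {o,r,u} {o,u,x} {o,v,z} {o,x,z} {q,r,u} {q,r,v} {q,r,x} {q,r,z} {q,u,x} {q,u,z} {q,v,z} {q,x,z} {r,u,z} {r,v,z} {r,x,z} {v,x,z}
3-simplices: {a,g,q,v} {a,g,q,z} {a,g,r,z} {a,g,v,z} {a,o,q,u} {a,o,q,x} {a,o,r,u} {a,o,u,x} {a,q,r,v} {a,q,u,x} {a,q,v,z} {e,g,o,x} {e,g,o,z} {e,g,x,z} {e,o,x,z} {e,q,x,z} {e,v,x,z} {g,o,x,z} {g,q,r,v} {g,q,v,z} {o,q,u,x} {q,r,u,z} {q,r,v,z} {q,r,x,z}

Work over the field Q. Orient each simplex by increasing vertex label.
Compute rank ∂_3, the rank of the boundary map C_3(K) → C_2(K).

rank∂_3=21

n_0=10 n_1=43 n_2=60 n_3=24  [Q]
∂1: piv[ae,ag,ao,aq,ar,au,av,ax,az] rk=9  ker:eg,eo,eq,er,eu,ev,ex,ez,go,gq,gr,gv,gx,gz,oq,or,ou,ov,ox,oz,qr,qu,qv,qx,qz,ru,rv,rx,rz,ux,uz,vx,vz,xz
∂2: piv[agq,agr,agv,agz,aoq,aor,aou,aox,aqr,aqu,aqv,aqx,aqz,aru,arv,arz,aux,avz,ego,egv,egx,egz,eou,eox,eoz,eqx,eqz,evx,exz,ovz,qrx,quz] rk=32  ker:eux,evz,gor,gox,goz,gqr,gqv,gqz,grv,grz,gvz,gxz,oqr,oqu,oqx,oru,oux,oxz,qru,qrv,qrz,qux,qvz,qxz,ruz,rvz,rxz,vxz
∂3: piv[agqv,agqz,agrz,agvz,aoqu,aoqx,aoru,aoux,aqrv,aqux,aqvz,egox,egoz,egxz,eoxz,eqxz,evxz,gqrv,qruz,qrvz,qrxz] rk=21  ker:goxz,gqvz,oqux
rk∂_3=21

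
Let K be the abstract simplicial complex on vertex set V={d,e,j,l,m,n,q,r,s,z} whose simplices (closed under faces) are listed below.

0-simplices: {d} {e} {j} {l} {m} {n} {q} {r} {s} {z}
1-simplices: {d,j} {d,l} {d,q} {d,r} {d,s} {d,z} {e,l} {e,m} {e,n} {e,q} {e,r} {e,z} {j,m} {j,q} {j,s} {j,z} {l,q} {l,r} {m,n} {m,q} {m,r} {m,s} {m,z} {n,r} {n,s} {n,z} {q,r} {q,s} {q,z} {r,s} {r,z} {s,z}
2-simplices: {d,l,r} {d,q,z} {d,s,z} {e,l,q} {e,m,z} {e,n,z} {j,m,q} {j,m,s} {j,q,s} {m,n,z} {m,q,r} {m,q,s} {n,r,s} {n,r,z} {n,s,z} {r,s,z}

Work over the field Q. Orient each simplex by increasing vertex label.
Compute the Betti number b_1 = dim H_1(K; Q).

b_1=9

n_0=10 n_1=32 n_2=16  [Q]
∂1: piv[dj,dl,dq,dr,ds,dz,el,em,en] rk=9  ker:eq,er,ez,jm,jq,js,jz,lq,lr,mn,mq,mr,ms,mz,nr,ns,nz,qr,qs,qz,rs,rz,sz
∂2: piv[dlr,dqz,dsz,elq,emz,enz,jmq,jms,jqs,mnz,mqr,nrs,nrz,nsz] rk=14  ker:mqs,rsz
b_1=(32−9)−14=9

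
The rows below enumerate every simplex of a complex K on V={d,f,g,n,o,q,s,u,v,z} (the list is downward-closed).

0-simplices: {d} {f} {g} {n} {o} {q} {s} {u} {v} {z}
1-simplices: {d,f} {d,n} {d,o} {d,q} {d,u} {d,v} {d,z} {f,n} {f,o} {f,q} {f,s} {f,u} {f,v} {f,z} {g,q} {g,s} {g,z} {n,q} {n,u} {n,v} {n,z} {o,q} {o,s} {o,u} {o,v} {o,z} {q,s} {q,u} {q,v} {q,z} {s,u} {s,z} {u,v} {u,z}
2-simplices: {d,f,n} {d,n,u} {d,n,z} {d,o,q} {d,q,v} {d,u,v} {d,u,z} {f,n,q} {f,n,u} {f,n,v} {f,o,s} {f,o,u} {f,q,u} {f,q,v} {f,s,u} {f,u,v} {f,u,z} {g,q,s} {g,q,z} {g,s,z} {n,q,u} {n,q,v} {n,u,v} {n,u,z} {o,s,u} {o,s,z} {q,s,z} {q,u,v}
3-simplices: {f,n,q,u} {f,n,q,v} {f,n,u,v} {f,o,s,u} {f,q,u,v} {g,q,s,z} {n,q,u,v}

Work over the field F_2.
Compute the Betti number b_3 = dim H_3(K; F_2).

n_0=10 n_1=34 n_2=28 n_3=7  [Z2]
∂1: piv[df,dn,do,dq,du,dv,dz,fs,gq] rk=9  ker:fn,fo,fq,fu,fv,fz,gs,gz,nq,nu,nv,nz,oq,os,ou,ov,oz,qs,qu,qv,qz,su,sz,uv,uz
∂2: piv[dfn,dnu,dnz,doq,dqv,duv,duz,fnq,fnu,fnv,fos,fou,fqu,fqv,fsu,fuv,fuz,gqs,gqz,gsz,osz] rk=21  ker:nqu,nqv,nuv,nuz,osu,qsz,quv
∂3: piv[fnqu,fnqv,fnuv,fosu,fquv,gqsz] rk=6  ker:nquv
b_3=(7−6)−0=1

b_3=1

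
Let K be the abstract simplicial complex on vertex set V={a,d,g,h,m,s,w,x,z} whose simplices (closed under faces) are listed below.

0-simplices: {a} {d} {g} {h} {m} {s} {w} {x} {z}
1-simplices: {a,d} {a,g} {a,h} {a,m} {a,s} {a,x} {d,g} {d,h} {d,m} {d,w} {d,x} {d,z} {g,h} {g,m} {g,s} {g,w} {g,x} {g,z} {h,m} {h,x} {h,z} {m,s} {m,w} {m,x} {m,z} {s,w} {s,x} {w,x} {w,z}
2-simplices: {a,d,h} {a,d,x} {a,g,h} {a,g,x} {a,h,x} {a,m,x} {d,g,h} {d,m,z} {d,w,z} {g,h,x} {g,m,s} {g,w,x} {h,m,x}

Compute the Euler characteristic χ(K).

n_0=9 n_1=29 n_2=13
χ=+9−29+13=-7

χ(K)=-7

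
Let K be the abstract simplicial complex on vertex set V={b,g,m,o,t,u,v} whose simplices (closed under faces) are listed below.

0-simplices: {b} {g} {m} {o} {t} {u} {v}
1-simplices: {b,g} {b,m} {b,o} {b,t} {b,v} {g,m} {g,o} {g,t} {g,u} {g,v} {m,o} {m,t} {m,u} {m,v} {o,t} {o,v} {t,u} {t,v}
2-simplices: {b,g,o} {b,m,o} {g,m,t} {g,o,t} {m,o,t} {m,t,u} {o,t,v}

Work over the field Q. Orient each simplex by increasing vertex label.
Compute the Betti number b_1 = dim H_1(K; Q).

b_1=5

n_0=7 n_1=18 n_2=7  [Q]
∂1: piv[bg,bm,bo,bt,bv,gu] rk=6  ker:gm,go,gt,gv,mo,mt,mu,mv,ot,ov,tu,tv
∂2: piv[bgo,bmo,gmt,got,mot,mtu,otv] rk=7
b_1=(18−6)−7=5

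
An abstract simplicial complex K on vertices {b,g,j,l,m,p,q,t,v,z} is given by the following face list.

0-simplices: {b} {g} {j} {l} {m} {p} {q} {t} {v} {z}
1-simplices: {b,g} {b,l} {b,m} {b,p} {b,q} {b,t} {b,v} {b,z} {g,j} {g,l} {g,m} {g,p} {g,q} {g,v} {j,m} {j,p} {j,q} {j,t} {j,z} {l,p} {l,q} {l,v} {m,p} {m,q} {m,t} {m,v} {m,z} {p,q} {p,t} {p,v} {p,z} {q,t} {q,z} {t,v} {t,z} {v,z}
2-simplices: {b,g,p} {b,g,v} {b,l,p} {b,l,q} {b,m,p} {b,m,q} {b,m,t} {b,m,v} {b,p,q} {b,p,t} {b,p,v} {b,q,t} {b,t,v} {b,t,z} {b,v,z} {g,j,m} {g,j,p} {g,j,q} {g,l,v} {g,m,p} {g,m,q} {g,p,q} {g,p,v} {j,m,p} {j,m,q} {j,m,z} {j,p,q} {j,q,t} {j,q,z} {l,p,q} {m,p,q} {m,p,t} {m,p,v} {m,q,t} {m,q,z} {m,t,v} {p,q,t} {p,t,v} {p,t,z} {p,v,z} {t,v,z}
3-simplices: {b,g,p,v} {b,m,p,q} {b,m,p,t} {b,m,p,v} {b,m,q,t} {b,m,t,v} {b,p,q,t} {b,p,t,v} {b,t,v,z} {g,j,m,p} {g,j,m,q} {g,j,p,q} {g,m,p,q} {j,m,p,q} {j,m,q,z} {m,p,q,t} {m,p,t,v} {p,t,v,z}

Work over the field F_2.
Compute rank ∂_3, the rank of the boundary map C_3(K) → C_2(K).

n_0=10 n_1=36 n_2=41 n_3=18  [Z2]
∂1: piv[bg,bl,bm,bp,bq,bt,bv,bz,gj] rk=9  ker:gl,gm,gp,gq,gv,jm,jp,jq,jt,jz,lp,lq,lv,mp,mq,mt,mv,mz,pq,pt,pv,pz,qt,qz,tv,tz,vz
∂2: piv[bgp,bgv,blp,blq,bmp,bmq,bmt,bmv,bpq,bpt,bpv,bqt,btv,btz,bvz,gjm,gjp,gjq,glv,gmp,gmq,jmz,jqt,jqz,ptz] rk=25  ker:gpq,gpv,jmp,jmq,jpq,lpq,mpq,mpt,mpv,mqt,mqz,mtv,pqt,ptv,pvz,tvz
∂3: piv[bgpv,bmpq,bmpt,bmpv,bmqt,bmtv,bpqt,bptv,btvz,gjmp,gjmq,gjpq,gmpq,jmqz,ptvz] rk=15  ker:jmpq,mpqt,mptv
rk∂_3=15

rank∂_3=15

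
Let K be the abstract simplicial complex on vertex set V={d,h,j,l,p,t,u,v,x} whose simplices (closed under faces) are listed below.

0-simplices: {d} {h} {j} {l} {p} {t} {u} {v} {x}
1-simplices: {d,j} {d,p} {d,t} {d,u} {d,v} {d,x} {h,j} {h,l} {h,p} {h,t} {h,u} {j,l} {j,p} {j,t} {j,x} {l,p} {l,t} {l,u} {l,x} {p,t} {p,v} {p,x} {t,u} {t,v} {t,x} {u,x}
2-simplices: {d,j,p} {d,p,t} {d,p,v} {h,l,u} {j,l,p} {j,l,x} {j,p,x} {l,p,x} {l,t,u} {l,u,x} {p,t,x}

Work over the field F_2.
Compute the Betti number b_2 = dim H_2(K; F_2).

b_2=1

n_0=9 n_1=26 n_2=11  [Z2]
∂1: piv[dj,dp,dt,du,dv,dx,hj,hl] rk=8  ker:hp,ht,hu,jl,jp,jt,jx,lp,lt,lu,lx,pt,pv,px,tu,tv,tx,ux
∂2: piv[djp,dpt,dpv,hlu,jlp,jlx,jpx,ltu,lux,ptx] rk=10  ker:lpx
b_2=(11−10)−0=1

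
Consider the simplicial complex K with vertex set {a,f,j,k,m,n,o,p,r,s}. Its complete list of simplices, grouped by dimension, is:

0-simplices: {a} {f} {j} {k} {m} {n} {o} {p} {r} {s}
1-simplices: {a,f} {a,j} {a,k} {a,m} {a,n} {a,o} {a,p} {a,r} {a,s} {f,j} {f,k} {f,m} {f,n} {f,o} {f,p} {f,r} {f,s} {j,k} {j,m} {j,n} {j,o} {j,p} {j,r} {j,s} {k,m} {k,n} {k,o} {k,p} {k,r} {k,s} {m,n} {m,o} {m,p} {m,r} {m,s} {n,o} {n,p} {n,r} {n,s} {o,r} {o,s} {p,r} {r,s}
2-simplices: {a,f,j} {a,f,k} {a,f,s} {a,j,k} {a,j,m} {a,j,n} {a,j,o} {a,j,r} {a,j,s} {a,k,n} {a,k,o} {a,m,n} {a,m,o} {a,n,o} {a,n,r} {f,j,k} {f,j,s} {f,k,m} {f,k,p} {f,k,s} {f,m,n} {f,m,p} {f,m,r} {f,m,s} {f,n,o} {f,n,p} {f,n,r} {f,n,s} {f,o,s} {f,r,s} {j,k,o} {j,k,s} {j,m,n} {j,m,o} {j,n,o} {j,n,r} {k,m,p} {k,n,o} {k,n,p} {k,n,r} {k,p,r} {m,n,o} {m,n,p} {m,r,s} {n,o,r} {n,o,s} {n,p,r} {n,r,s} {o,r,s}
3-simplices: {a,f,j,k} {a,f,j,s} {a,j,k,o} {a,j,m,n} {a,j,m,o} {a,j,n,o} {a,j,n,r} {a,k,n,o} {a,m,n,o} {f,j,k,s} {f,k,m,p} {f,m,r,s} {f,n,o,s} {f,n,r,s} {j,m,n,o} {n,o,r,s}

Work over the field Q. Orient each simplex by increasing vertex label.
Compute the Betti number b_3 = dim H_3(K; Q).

b_3=1

n_0=10 n_1=43 n_2=49 n_3=16  [Q]
∂1: piv[af,aj,ak,am,an,ao,ap,ar,as] rk=9  ker:fj,fk,fm,fn,fo,fp,fr,fs,jk,jm,jn,jo,jp,jr,js,km,kn,ko,kp,kr,ks,mn,mo,mp,mr,ms,no,np,nr,ns,or,os,pr,rs
∂2: piv[afj,afk,afs,ajk,ajm,ajn,ajo,ajr,ajs,akn,ako,amn,amo,ano,anr,fkm,fkp,fks,fmn,fmp,fmr,fms,fno,fnp,fnr,fns,fos,frs,knp,knr,kpr,nor] rk=32  ker:fjk,fjs,jko,jks,jmn,jmo,jno,jnr,kmp,kno,mno,mnp,mrs,nos,npr,nrs,ors
∂3: piv[afjk,afjs,ajko,ajmn,ajmo,ajno,ajnr,akno,amno,fjks,fkmp,fmrs,fnos,fnrs,nors] rk=15  ker:jmno
b_3=(16−15)−0=1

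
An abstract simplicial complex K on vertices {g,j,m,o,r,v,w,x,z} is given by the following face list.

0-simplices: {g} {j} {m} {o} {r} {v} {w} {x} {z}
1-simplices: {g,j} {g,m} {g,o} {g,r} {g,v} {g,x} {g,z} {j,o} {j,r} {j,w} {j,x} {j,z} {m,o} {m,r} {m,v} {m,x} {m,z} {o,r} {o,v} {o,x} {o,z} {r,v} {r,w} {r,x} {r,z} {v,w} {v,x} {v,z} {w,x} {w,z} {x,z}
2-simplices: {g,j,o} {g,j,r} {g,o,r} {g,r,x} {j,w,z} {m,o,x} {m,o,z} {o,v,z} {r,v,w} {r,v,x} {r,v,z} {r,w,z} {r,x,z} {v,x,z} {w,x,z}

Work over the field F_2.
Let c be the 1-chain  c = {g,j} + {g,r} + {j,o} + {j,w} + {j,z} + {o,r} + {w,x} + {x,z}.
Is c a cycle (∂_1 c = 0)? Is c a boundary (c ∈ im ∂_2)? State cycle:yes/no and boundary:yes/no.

n_0=9 n_1=31 n_2=15  [Z2]
∂1: piv[gj,gm,go,gr,gv,gx,gz,jw] rk=8  ker:jo,jr,jx,jz,mo,mr,mv,mx,mz,or,ov,ox,oz,rv,rw,rx,rz,vw,vx,vz,wx,wz,xz
∂2: piv[gjo,gjr,gor,grx,jwz,mox,moz,ovz,rvw,rvx,rvz,rwz,rxz,wxz] rk=14  ker:vxz
∂1c = 0
c vs im∂2: reduces to 0 ⇒ boundary

cycle:yes boundary:yes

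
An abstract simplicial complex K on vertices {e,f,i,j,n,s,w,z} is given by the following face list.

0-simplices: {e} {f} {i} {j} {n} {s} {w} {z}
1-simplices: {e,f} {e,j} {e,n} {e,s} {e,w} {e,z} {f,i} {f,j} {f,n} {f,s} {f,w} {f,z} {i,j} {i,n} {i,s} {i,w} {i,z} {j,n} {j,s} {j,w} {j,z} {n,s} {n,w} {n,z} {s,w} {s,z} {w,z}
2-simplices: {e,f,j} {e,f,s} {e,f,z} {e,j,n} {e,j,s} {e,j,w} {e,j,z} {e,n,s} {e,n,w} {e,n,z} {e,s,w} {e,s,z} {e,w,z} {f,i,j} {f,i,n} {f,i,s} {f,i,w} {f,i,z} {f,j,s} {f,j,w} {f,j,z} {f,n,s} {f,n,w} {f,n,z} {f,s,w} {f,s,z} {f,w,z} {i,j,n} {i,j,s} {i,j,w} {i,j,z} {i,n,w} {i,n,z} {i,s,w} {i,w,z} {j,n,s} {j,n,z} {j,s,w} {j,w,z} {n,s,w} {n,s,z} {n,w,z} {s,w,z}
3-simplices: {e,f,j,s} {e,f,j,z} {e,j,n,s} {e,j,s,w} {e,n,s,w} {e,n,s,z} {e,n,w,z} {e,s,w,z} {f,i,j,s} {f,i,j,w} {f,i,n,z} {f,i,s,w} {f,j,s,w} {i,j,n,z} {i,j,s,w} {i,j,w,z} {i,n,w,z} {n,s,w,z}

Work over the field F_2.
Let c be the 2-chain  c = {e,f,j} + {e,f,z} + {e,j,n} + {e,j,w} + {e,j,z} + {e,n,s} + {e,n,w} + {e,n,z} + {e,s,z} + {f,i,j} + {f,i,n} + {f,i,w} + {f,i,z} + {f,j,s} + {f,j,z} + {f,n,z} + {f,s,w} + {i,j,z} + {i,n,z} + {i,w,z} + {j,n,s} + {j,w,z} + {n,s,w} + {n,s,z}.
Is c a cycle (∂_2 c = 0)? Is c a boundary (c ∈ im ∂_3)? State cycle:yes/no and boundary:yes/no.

n_0=8 n_1=27 n_2=43 n_3=18  [Z2]
∂1: piv[ef,ej,en,es,ew,ez,fi] rk=7  ker:fj,fn,fs,fw,fz,ij,in,is,iw,iz,jn,js,jw,jz,ns,nw,nz,sw,sz,wz
∂2: piv[efj,efs,efz,ejn,ejs,ejw,ejz,ens,enw,enz,esw,esz,ewz,fij,fin,fis,fiw,fiz,fjw,fns] rk=20  ker:fjs,fjz,fnw,fnz,fsw,fsz,fwz,ijn,ijs,ijw,ijz,inw,inz,isw,iwz,jns,jnz,jsw,jwz,nsw,nsz,nwz,swz
∂3: piv[efjs,efjz,ejns,ejsw,ensw,ensz,enwz,eswz,fijs,fijw,finz,fisw,fjsw,ijnz,ijwz,inwz] rk=16  ker:ijsw,nswz
∂2c = 0
c vs im∂3: reduces to 0 ⇒ boundary

cycle:yes boundary:yes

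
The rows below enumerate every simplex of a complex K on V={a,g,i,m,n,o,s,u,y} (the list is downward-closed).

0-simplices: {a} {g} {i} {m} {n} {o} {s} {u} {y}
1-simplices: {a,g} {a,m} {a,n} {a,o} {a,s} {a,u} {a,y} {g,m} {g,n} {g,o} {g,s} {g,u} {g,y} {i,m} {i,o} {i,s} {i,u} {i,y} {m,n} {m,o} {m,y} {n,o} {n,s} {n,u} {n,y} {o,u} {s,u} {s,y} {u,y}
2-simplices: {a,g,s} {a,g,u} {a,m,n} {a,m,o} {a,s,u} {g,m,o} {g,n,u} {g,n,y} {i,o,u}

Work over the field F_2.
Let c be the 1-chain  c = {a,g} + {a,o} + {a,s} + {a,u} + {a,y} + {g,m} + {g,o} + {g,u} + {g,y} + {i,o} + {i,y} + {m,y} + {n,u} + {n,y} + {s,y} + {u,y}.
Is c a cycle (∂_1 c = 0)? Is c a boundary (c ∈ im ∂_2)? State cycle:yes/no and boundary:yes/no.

cycle:no boundary:no

n_0=9 n_1=29 n_2=9  [Z2]
∂1: piv[ag,am,an,ao,as,au,ay,im] rk=8  ker:gm,gn,go,gs,gu,gy,io,is,iu,iy,mn,mo,my,no,ns,nu,ny,ou,su,sy,uy
∂2: piv[ags,agu,amn,amo,asu,gmo,gnu,gny,iou] rk=9
∂1c = {a} + {g} + {o} + {y}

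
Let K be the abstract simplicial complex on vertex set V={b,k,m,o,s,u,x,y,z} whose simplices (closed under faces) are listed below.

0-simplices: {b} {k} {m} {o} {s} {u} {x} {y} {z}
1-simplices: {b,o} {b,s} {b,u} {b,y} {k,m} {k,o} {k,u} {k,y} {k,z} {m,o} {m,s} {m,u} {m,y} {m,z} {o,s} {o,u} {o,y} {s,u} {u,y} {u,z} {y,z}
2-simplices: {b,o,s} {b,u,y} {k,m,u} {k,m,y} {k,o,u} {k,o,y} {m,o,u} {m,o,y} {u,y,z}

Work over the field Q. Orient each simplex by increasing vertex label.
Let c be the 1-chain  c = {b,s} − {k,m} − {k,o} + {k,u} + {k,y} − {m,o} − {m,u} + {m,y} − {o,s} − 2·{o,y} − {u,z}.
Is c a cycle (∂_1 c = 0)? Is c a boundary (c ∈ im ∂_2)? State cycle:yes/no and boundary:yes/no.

n_0=9 n_1=21 n_2=9  [Q]
∂1: piv[bo,bs,bu,by,km,ko,kz] rk=7  ker:ku,ky,mo,ms,mu,my,mz,os,ou,oy,su,uy,uz,yz
∂2: piv[bos,buy,kmu,kmy,kou,koy,mou,uyz] rk=8  ker:moy
∂1c = −{b} + {o} + {u} − {z}

cycle:no boundary:no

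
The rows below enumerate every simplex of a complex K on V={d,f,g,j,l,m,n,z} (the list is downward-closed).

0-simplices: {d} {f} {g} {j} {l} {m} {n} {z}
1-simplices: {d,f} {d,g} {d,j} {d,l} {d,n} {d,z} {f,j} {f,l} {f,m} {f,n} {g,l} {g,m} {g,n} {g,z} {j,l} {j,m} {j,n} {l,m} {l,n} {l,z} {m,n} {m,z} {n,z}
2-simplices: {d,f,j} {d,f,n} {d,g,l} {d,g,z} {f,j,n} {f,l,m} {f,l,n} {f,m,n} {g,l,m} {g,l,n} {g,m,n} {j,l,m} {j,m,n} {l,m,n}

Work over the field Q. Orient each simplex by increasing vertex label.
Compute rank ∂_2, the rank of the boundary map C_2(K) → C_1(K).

rank∂_2=12

n_0=8 n_1=23 n_2=14  [Q]
∂1: piv[df,dg,dj,dl,dn,dz,fm] rk=7  ker:fj,fl,fn,gl,gm,gn,gz,jl,jm,jn,lm,ln,lz,mn,mz,nz
∂2: piv[dfj,dfn,dgl,dgz,fjn,flm,fln,fmn,glm,gln,jlm,jmn] rk=12  ker:gmn,lmn
rk∂_2=12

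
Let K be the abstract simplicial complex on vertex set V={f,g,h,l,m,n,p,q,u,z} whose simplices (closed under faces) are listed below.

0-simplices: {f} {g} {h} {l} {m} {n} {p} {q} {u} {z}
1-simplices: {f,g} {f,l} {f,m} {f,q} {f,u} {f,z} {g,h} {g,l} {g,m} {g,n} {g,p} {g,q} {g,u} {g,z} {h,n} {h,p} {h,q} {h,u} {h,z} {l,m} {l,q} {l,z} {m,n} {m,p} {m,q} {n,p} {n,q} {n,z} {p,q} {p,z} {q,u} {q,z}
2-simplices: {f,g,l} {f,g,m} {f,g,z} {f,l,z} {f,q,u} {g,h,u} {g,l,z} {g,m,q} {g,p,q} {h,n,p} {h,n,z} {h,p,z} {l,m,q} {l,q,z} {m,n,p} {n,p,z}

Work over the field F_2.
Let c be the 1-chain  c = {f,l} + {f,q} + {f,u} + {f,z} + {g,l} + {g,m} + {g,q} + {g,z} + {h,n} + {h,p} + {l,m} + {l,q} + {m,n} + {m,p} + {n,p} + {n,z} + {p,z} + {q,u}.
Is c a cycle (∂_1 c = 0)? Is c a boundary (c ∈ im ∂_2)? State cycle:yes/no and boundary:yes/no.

n_0=10 n_1=32 n_2=16  [Z2]
∂1: piv[fg,fl,fm,fq,fu,fz,gh,gn,gp] rk=9  ker:gl,gm,gq,gu,gz,hn,hp,hq,hu,hz,lm,lq,lz,mn,mp,mq,np,nq,nz,pq,pz,qu,qz
∂2: piv[fgl,fgm,fgz,flz,fqu,ghu,gmq,gpq,hnp,hnz,hpz,lmq,lqz,mnp] rk=14  ker:glz,npz
∂1c = 0
c vs im∂2: reduces to 0 ⇒ boundary

cycle:yes boundary:yes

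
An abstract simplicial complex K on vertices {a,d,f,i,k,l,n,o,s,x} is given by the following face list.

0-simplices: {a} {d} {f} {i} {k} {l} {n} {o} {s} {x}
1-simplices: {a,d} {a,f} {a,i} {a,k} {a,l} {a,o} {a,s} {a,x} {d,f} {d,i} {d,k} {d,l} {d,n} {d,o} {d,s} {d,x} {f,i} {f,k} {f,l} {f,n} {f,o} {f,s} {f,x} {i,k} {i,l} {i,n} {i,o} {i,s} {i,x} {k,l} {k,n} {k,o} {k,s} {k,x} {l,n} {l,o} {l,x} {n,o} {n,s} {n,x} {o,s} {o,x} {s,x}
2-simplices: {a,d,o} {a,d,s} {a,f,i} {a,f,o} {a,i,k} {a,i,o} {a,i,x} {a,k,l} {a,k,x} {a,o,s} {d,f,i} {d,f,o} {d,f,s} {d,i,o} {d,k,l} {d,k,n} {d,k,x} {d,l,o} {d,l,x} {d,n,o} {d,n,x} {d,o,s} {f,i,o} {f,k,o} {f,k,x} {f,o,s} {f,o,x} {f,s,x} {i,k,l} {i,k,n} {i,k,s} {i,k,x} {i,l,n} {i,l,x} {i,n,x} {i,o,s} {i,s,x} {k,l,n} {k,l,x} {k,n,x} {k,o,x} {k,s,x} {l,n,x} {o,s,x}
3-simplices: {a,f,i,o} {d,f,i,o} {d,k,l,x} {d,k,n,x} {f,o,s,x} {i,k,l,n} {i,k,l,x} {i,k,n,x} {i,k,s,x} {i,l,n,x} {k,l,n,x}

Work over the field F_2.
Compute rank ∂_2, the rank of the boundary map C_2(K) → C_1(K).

n_0=10 n_1=43 n_2=44 n_3=11  [Z2]
∂1: piv[ad,af,ai,ak,al,ao,as,ax,dn] rk=9  ker:df,di,dk,dl,do,ds,dx,fi,fk,fl,fn,fo,fs,fx,ik,il,in,io,is,ix,kl,kn,ko,ks,kx,ln,lo,lx,no,ns,nx,os,ox,sx
∂2: piv[ado,ads,afi,afo,aik,aio,aix,akl,akx,aos,dfi,dfo,dfs,dkl,dkn,dkx,dlo,dlx,dno,dnx,fko,fkx,fox,fsx,ikl,ikn,iks,iln,ios,isx] rk=30  ker:dio,dos,fio,fos,ikx,ilx,inx,kln,klx,knx,kox,ksx,lnx,osx
∂3: piv[afio,dfio,dklx,dknx,fosx,ikln,iklx,iknx,iksx,ilnx] rk=10  ker:klnx
rk∂_2=30

rank∂_2=30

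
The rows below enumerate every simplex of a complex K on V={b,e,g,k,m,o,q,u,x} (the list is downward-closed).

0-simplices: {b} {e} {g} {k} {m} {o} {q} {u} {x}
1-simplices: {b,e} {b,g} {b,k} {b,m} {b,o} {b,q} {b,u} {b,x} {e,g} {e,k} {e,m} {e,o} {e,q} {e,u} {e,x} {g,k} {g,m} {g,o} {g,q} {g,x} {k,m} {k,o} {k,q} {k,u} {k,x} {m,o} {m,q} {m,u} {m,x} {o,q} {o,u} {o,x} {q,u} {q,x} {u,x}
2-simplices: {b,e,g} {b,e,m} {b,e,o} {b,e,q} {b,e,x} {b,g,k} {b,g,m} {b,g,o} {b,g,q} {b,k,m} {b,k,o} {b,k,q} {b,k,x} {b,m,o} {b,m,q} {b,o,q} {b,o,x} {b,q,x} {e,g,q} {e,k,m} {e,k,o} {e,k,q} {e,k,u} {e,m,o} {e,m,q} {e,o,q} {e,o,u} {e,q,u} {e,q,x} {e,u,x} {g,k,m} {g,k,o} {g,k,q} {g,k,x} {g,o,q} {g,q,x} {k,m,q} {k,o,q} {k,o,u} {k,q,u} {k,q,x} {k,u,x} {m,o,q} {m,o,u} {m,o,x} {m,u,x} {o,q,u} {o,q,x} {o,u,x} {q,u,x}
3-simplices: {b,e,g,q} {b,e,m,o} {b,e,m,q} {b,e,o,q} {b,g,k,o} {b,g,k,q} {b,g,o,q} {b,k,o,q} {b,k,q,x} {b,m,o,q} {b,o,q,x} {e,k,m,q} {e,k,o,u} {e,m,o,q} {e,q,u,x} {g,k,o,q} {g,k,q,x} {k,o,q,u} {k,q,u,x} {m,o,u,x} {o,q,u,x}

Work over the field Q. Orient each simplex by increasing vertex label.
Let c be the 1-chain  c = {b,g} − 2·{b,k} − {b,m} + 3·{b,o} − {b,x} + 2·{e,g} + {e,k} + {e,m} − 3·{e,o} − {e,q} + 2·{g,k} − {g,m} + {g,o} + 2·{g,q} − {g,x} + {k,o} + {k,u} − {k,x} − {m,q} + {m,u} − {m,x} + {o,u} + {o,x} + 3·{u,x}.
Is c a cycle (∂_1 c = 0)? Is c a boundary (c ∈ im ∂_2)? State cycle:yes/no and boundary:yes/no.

cycle:yes boundary:yes

n_0=9 n_1=35 n_2=50 n_3=21  [Q]
∂1: piv[be,bg,bk,bm,bo,bq,bu,bx] rk=8  ker:eg,ek,em,eo,eq,eu,ex,gk,gm,go,gq,gx,km,ko,kq,ku,kx,mo,mq,mu,mx,oq,ou,ox,qu,qx,ux
∂2: piv[beg,bem,beo,beq,bex,bgk,bgm,bgo,bgq,bkm,bko,bkq,bkx,bmo,bmq,boq,box,bqx,ekm,eku,eou,equ,eux,gkx,mou,mox] rk=26  ker:egq,eko,ekq,emo,emq,eoq,eqx,gkm,gko,gkq,goq,gqx,kmq,koq,kou,kqu,kqx,kux,moq,mux,oqu,oqx,oux,qux
∂3: piv[begq,bemo,bemq,beoq,bgko,bgkq,bgoq,bkoq,bkqx,bmoq,boqx,ekmq,ekou,equx,gkqx,koqu,kqux,moux,oqux] rk=19  ker:emoq,gkoq
∂1c = 0
c vs im∂2: reduces to 0 ⇒ boundary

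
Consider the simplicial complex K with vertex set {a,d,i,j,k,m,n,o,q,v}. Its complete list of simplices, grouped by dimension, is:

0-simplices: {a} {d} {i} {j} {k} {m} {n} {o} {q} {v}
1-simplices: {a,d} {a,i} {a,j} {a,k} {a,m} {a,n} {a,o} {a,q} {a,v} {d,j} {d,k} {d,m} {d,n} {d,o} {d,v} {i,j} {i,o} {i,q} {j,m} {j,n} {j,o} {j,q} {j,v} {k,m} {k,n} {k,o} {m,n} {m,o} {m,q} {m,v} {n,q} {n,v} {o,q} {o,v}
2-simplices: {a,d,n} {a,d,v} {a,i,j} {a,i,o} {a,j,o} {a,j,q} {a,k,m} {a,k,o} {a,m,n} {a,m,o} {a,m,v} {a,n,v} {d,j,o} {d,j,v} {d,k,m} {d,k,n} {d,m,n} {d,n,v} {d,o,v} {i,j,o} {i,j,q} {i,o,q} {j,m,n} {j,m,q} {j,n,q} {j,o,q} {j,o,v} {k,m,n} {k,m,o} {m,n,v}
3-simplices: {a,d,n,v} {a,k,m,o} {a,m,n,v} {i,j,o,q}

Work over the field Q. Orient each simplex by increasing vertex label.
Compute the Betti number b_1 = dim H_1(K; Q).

b_1=2

n_0=10 n_1=34 n_2=30 n_3=4  [Q]
∂1: piv[ad,ai,aj,ak,am,an,ao,aq,av] rk=9  ker:dj,dk,dm,dn,do,dv,ij,io,iq,jm,jn,jo,jq,jv,km,kn,ko,mn,mo,mq,mv,nq,nv,oq,ov
∂2: piv[adn,adv,aij,aio,ajo,ajq,akm,ako,amn,amo,amv,anv,djo,djv,dkm,dkn,dmn,dov,ijq,ioq,jmn,jmq,jnq] rk=23  ker:dnv,ijo,joq,jov,kmn,kmo,mnv
∂3: piv[adnv,akmo,amnv,ijoq] rk=4
b_1=(34−9)−23=2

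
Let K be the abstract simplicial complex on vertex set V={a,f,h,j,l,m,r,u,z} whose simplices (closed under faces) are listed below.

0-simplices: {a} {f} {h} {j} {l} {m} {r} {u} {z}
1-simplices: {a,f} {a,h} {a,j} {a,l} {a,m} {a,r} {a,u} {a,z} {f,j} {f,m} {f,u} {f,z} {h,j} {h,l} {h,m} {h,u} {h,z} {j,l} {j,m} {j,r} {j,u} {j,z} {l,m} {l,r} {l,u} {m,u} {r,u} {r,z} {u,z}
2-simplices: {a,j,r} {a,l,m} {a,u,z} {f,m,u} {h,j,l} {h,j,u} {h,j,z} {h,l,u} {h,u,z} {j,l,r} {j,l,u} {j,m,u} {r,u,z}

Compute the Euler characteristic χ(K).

n_0=9 n_1=29 n_2=13
χ=+9−29+13=-7

χ(K)=-7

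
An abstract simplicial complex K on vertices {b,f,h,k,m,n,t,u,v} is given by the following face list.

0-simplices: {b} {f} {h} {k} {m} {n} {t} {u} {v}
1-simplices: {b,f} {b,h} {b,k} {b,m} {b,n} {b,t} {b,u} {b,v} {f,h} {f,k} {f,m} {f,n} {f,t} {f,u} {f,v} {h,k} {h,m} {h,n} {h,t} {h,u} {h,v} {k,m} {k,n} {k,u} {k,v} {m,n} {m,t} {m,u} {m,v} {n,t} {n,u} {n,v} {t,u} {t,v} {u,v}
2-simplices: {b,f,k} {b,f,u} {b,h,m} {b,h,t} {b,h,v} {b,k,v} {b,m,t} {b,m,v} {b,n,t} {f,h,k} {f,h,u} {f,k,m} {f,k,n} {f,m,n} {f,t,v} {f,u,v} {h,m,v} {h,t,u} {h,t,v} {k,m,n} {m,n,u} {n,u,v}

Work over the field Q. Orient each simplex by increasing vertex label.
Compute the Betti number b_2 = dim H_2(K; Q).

n_0=9 n_1=35 n_2=22  [Q]
∂1: piv[bf,bh,bk,bm,bn,bt,bu,bv] rk=8  ker:fh,fk,fm,fn,ft,fu,fv,hk,hm,hn,ht,hu,hv,km,kn,ku,kv,mn,mt,mu,mv,nt,nu,nv,tu,tv,uv
∂2: piv[bfk,bfu,bhm,bht,bhv,bkv,bmt,bmv,bnt,fhk,fhu,fkm,fkn,fmn,ftv,fuv,htu,htv,mnu,nuv] rk=20  ker:hmv,kmn
b_2=(22−20)−0=2

b_2=2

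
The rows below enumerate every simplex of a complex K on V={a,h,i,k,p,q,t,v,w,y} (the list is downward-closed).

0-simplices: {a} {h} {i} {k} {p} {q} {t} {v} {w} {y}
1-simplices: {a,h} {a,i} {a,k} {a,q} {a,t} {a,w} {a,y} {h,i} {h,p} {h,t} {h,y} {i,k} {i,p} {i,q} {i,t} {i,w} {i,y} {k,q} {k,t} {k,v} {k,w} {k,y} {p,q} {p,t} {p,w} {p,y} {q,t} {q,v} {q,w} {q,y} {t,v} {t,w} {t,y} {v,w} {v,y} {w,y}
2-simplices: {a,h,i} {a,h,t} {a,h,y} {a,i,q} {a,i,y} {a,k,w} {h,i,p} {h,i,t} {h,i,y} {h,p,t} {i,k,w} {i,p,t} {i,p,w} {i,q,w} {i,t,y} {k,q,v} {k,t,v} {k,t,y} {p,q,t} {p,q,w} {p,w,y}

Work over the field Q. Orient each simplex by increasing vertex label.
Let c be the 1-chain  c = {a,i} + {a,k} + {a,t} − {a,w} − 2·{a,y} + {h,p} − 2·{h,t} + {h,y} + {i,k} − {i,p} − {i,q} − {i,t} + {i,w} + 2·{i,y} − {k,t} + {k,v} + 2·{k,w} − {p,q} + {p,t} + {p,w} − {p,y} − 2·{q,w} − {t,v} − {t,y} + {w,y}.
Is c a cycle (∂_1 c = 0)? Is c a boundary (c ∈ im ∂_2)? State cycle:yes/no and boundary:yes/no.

n_0=10 n_1=36 n_2=21  [Q]
∂1: piv[ah,ai,ak,aq,at,aw,ay,hp,kv] rk=9  ker:hi,ht,hy,ik,ip,iq,it,iw,iy,kq,kt,kw,ky,pq,pt,pw,py,qt,qv,qw,qy,tv,tw,ty,vw,vy,wy
∂2: piv[ahi,aht,ahy,aiq,aiy,akw,hip,hit,hpt,ikw,ipw,iqw,ity,kqv,ktv,kty,pqt,pqw,pwy] rk=19  ker:hiy,ipt
∂1c = 0
c vs im∂2: reduces to 0 ⇒ boundary

cycle:yes boundary:yes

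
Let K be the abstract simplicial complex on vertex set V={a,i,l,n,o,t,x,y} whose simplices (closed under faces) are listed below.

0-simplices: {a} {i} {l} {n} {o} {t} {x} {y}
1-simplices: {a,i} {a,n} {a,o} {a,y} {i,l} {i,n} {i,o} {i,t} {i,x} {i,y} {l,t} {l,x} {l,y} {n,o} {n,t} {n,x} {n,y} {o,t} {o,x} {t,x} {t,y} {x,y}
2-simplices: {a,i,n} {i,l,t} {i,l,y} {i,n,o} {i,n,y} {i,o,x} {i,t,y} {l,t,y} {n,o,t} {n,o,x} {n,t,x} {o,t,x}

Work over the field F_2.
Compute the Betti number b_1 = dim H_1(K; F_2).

n_0=8 n_1=22 n_2=12  [Z2]
∂1: piv[ai,an,ao,ay,il,it,ix] rk=7  ker:in,io,iy,lt,lx,ly,no,nt,nx,ny,ot,ox,tx,ty,xy
∂2: piv[ain,ilt,ily,ino,iny,iox,ity,not,nox,ntx] rk=10  ker:lty,otx
b_1=(22−7)−10=5

b_1=5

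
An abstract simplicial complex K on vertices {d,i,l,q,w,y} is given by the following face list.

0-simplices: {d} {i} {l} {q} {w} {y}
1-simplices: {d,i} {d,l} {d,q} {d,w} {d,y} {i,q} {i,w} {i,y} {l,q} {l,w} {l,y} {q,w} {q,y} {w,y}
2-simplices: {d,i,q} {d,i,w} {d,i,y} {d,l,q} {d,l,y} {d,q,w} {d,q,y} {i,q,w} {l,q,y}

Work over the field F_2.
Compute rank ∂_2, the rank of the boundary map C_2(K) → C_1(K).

n_0=6 n_1=14 n_2=9  [Z2]
∂1: piv[di,dl,dq,dw,dy] rk=5  ker:iq,iw,iy,lq,lw,ly,qw,qy,wy
∂2: piv[diq,diw,diy,dlq,dly,dqw,dqy] rk=7  ker:iqw,lqy
rk∂_2=7

rank∂_2=7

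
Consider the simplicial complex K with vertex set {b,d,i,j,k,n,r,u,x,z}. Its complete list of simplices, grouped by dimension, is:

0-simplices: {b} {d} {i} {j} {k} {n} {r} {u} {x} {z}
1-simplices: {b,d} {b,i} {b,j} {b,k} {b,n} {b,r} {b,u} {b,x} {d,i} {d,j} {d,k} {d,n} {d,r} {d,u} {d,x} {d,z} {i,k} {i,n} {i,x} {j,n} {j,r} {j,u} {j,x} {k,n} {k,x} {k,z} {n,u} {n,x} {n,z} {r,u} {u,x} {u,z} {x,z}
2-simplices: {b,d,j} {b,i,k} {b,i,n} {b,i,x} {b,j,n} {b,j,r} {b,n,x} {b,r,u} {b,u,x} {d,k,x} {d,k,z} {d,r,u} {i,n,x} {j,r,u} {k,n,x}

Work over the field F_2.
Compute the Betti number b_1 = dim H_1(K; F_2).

b_1=10

n_0=10 n_1=33 n_2=15  [Z2]
∂1: piv[bd,bi,bj,bk,bn,br,bu,bx,dz] rk=9  ker:di,dj,dk,dn,dr,du,dx,ik,in,ix,jn,jr,ju,jx,kn,kx,kz,nu,nx,nz,ru,ux,uz,xz
∂2: piv[bdj,bik,bin,bix,bjn,bjr,bnx,bru,bux,dkx,dkz,dru,jru,knx] rk=14  ker:inx
b_1=(33−9)−14=10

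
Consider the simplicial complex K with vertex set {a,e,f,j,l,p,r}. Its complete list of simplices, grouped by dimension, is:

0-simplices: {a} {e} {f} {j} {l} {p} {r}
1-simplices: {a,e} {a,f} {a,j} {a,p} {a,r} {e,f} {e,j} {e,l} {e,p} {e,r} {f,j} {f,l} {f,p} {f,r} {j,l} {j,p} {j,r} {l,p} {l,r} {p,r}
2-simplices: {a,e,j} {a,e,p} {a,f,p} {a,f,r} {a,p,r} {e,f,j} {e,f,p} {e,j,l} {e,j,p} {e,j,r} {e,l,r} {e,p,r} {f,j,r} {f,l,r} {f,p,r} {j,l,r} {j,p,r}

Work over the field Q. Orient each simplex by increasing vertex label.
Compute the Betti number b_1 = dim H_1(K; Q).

b_1=1

n_0=7 n_1=20 n_2=17  [Q]
∂1: piv[ae,af,aj,ap,ar,el] rk=6  ker:ef,ej,ep,er,fj,fl,fp,fr,jl,jp,jr,lp,lr,pr
∂2: piv[aej,aep,afp,afr,apr,efj,efp,ejl,ejp,ejr,elr,epr,flr] rk=13  ker:fjr,fpr,jlr,jpr
b_1=(20−6)−13=1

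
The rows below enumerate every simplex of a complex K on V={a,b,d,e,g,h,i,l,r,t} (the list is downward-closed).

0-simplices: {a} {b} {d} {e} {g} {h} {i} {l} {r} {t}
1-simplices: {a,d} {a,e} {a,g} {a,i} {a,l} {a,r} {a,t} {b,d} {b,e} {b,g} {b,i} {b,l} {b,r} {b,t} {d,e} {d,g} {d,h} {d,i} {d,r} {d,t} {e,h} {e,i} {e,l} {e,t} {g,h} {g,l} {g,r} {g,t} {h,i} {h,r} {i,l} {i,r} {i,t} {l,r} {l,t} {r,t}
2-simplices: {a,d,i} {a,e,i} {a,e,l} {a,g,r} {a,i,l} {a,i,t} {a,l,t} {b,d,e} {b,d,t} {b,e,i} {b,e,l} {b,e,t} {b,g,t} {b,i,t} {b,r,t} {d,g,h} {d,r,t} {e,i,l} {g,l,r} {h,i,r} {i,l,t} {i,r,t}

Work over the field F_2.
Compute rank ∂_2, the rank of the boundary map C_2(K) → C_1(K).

rank∂_2=20

n_0=10 n_1=36 n_2=22  [Z2]
∂1: piv[ad,ae,ag,ai,al,ar,at,bd,dh] rk=9  ker:be,bg,bi,bl,br,bt,de,dg,di,dr,dt,eh,ei,el,et,gh,gl,gr,gt,hi,hr,il,ir,it,lr,lt,rt
∂2: piv[adi,aei,ael,agr,ail,ait,alt,bde,bdt,bei,bel,bet,bgt,bit,brt,dgh,drt,glr,hir,irt] rk=20  ker:eil,ilt
rk∂_2=20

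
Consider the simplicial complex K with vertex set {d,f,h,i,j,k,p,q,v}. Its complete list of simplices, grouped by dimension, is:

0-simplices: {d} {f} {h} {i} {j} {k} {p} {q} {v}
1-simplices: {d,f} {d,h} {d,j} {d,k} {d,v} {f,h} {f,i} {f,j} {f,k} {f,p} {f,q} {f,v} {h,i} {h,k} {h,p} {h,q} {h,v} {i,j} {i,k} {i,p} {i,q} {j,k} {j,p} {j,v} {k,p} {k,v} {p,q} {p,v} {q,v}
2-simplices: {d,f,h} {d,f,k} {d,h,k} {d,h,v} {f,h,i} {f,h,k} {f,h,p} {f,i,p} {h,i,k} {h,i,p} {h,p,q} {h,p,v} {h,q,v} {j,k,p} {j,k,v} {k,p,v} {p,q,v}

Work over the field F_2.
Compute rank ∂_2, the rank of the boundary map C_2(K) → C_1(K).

n_0=9 n_1=29 n_2=17  [Z2]
∂1: piv[df,dh,dj,dk,dv,fi,fp,fq] rk=8  ker:fh,fj,fk,fv,hi,hk,hp,hq,hv,ij,ik,ip,iq,jk,jp,jv,kp,kv,pq,pv,qv
∂2: piv[dfh,dfk,dhk,dhv,fhi,fhp,fip,hik,hpq,hpv,hqv,jkp,jkv,kpv] rk=14  ker:fhk,hip,pqv
rk∂_2=14

rank∂_2=14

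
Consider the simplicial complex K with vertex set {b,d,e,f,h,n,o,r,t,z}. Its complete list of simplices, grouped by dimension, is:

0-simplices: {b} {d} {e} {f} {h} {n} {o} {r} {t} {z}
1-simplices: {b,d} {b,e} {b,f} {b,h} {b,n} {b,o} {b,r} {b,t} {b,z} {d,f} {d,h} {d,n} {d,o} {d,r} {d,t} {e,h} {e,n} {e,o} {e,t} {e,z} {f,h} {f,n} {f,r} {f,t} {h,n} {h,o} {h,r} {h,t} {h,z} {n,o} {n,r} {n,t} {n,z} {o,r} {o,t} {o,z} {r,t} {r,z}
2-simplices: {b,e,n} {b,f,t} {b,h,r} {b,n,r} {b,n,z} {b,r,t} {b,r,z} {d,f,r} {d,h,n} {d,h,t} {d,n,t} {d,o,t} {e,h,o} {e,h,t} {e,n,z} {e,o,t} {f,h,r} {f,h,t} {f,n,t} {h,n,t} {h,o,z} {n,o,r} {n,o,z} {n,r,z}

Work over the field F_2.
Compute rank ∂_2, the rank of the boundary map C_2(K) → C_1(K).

rank∂_2=22

n_0=10 n_1=38 n_2=24  [Z2]
∂1: piv[bd,be,bf,bh,bn,bo,br,bt,bz] rk=9  ker:df,dh,dn,do,dr,dt,eh,en,eo,et,ez,fh,fn,fr,ft,hn,ho,hr,ht,hz,no,nr,nt,nz,or,ot,oz,rt,rz
∂2: piv[ben,bft,bhr,bnr,bnz,brt,brz,dfr,dhn,dht,dnt,dot,eho,eht,enz,eot,fhr,fht,fnt,hoz,nor,noz] rk=22  ker:hnt,nrz
rk∂_2=22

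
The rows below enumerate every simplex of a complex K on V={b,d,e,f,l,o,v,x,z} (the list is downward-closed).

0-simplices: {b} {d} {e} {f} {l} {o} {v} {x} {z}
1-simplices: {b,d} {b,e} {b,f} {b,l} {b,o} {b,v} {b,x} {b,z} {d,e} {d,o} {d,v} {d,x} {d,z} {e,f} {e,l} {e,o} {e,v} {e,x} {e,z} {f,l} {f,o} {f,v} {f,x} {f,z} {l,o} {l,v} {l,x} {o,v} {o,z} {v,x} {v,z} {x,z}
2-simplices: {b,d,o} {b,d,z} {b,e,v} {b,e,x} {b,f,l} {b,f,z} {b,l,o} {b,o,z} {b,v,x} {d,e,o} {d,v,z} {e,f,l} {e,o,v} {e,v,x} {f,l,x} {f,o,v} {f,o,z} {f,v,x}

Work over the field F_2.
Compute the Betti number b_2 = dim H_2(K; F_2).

n_0=9 n_1=32 n_2=18  [Z2]
∂1: piv[bd,be,bf,bl,bo,bv,bx,bz] rk=8  ker:de,do,dv,dx,dz,ef,el,eo,ev,ex,ez,fl,fo,fv,fx,fz,lo,lv,lx,ov,oz,vx,vz,xz
∂2: piv[bdo,bdz,bev,bex,bfl,bfz,blo,boz,bvx,deo,dvz,efl,eov,flx,fov,foz,fvx] rk=17  ker:evx
b_2=(18−17)−0=1

b_2=1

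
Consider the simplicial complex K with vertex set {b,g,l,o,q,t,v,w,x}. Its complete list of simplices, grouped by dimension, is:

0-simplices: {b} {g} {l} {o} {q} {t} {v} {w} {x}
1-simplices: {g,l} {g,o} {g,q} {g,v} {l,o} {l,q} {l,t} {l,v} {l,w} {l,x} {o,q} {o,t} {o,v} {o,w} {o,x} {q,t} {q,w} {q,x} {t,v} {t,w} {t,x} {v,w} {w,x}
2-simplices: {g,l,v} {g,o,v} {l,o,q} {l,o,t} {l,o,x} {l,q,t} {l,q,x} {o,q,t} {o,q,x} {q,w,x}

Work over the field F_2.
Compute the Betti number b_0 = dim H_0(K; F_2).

n_0=9 n_1=23 n_2=10  [Z2]
∂1: piv[gl,go,gq,gv,lt,lw,lx] rk=7  ker:lo,lq,lv,oq,ot,ov,ow,ox,qt,qw,qx,tv,tw,tx,vw,wx
∂2: piv[glv,gov,loq,lot,lox,lqt,lqx,qwx] rk=8  ker:oqt,oqx
b_0=(9−0)−7=2

b_0=2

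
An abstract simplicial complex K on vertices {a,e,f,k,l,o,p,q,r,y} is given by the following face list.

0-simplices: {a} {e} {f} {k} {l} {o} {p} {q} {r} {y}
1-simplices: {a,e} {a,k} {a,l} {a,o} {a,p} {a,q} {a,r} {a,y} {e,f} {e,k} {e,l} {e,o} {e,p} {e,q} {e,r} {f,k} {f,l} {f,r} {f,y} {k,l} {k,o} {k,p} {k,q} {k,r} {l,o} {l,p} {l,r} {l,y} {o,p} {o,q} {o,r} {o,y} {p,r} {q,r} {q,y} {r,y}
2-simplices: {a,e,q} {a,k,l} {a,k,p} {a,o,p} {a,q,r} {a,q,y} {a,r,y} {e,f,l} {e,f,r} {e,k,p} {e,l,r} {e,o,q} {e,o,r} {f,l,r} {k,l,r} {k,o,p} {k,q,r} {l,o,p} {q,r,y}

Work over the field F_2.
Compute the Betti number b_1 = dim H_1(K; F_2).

n_0=10 n_1=36 n_2=19  [Z2]
∂1: piv[ae,ak,al,ao,ap,aq,ar,ay,ef] rk=9  ker:ek,el,eo,ep,eq,er,fk,fl,fr,fy,kl,ko,kp,kq,kr,lo,lp,lr,ly,op,oq,or,oy,pr,qr,qy,ry
∂2: piv[aeq,akl,akp,aop,aqr,aqy,ary,efl,efr,ekp,elr,eoq,eor,klr,kop,kqr,lop] rk=17  ker:flr,qry
b_1=(36−9)−17=10

b_1=10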